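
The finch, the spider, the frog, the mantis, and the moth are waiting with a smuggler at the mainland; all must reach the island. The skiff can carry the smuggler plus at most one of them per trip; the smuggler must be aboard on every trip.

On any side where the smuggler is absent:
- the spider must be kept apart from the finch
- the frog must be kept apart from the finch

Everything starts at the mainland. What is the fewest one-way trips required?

Counting alone: the smuggler can take at most 1 across per trip to the island, so moving all 5 needs at least 5 loaded trips out, with a return between consecutive ones — at least 9 crossings.
The safety rule pushes this higher. Following every safe sequence of crossings, the most of the 5 that can be at the island as the skiff arrives there on crossing 9 is 4 — never all 5.
So no plan with fewer than 11 crossings exists, and this one achieves 11:
1. Smuggler goes to the island with the finch.
2. Smuggler goes back to the mainland alone.
3. Smuggler goes to the island with the spider.
4. Smuggler goes back to the mainland with the finch.
5. Smuggler goes to the island with the frog.
6. Smuggler goes back to the mainland alone.
7. Smuggler goes to the island with the mantis.
8. Smuggler goes back to the mainland alone.
9. Smuggler goes to the island with the moth.
10. Smuggler goes back to the mainland alone.
11. Smuggler goes to the island with the finch.

11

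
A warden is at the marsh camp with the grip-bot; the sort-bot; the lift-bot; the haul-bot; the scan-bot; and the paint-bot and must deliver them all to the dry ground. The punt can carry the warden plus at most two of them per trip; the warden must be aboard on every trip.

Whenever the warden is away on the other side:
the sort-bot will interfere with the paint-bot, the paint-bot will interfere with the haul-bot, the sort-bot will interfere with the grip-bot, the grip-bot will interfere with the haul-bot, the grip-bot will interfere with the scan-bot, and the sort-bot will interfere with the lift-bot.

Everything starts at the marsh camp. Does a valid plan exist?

Whatever the first load, the items left behind include a forbidden pair without the warden. No opening move is safe, so no plan exists.

No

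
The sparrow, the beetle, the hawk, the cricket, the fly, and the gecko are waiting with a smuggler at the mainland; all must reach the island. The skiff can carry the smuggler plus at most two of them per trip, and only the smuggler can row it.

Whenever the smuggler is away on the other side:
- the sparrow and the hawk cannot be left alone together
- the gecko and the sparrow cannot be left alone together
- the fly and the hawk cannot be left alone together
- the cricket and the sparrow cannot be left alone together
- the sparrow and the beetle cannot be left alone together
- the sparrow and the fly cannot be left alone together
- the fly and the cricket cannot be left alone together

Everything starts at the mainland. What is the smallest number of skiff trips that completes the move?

9

Counting alone: the smuggler can take at most 2 across per trip to the island, so moving all 6 needs at least 3 loaded trips out, with a return between consecutive ones — at least 5 crossings.
The safety rule pushes this higher. Following every safe sequence of crossings, the most of the 6 that can be at the island as the skiff arrives there on crossings 5, 7 is 4, 5 respectively — never all 6.
So no plan with fewer than 9 crossings exists, and this one achieves 9:
1. Smuggler goes to the island with the fly and the sparrow.  [the mainland: the beetle, the cricket, the gecko, the hawk | the island: the fly, the sparrow]
2. Smuggler goes back to the mainland with the sparrow.  [the mainland: the beetle, the cricket, the gecko, the hawk, the sparrow | the island: the fly]
3. Smuggler goes to the island with the beetle and the sparrow.  [the mainland: the cricket, the gecko, the hawk | the island: the beetle, the fly, the sparrow]
4. Smuggler goes back to the mainland with the sparrow.  [the mainland: the cricket, the gecko, the hawk, the sparrow | the island: the beetle, the fly]
5. Smuggler goes to the island with the gecko and the sparrow.  [the mainland: the cricket, the hawk | the island: the beetle, the fly, the gecko, the sparrow]
6. Smuggler goes back to the mainland with the sparrow.  [the mainland: the cricket, the hawk, the sparrow | the island: the beetle, the fly, the gecko]
7. Smuggler goes to the island with the cricket and the hawk.  [the mainland: the sparrow | the island: the beetle, the cricket, the fly, the gecko, the hawk]
8. Smuggler goes back to the mainland with the fly.  [the mainland: the fly, the sparrow | the island: the beetle, the cricket, the gecko, the hawk]
9. Smuggler goes to the island with the fly and the sparrow.  [the mainland: — | the island: the beetle, the cricket, the fly, the gecko, the hawk, the sparrow]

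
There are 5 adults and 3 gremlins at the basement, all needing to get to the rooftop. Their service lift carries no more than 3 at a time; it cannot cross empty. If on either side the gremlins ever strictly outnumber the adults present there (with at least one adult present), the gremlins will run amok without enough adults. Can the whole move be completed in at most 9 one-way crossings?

Yes

Yes — this plan uses 7 crossings (≤ 9):
1. 2 gremlins → the rooftop.  (the basement: 5A 1G; the rooftop: 0A 2G)
2. 1 gremlin ← the basement.  (the basement: 5A 2G; the rooftop: 0A 1G)
3. 2 adults and 1 gremlin → the rooftop.  (the basement: 3A 1G; the rooftop: 2A 2G)
4. 1 gremlin ← the basement.  (the basement: 3A 2G; the rooftop: 2A 1G)
5. 1 adult and 2 gremlins → the rooftop.  (the basement: 2A 0G; the rooftop: 3A 3G)
6. 1 gremlin ← the basement.  (the basement: 2A 1G; the rooftop: 3A 2G)
7. 2 adults and 1 gremlin → the rooftop.  (the basement: 0A 0G; the rooftop: 5A 3G)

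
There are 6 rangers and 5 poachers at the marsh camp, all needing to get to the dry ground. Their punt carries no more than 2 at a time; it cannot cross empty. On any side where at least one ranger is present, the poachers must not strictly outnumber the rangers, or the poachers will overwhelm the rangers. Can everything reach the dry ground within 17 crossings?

No

Counting alone: each trip to the dry ground takes at most 2 across and each return brings at least 1 back, so after t trips out (and t−1 returns) at most 2t − (t−1) of the 11 are across; that first reaches 11 at t = 10, so at least 19 crossings are needed.
Since 17 < 19, 17 crossings cannot be enough. (The shortest complete plan in fact takes 19:)
1. 2 poachers → the dry ground.  (the marsh camp: 6R 3P; the dry ground: 0R 2P)
2. 1 poacher ← the marsh camp.  (the marsh camp: 6R 4P; the dry ground: 0R 1P)
3. 2 poachers → the dry ground.  (the marsh camp: 6R 2P; the dry ground: 0R 3P)
4. 1 poacher ← the marsh camp.  (the marsh camp: 6R 3P; the dry ground: 0R 2P)
5. 2 rangers → the dry ground.  (the marsh camp: 4R 3P; the dry ground: 2R 2P)
6. 1 poacher ← the marsh camp.  (the marsh camp: 4R 4P; the dry ground: 2R 1P)
7. 1 ranger and 1 poacher → the dry ground.  (the marsh camp: 3R 3P; the dry ground: 3R 2P)
8. 1 ranger ← the marsh camp.  (the marsh camp: 4R 3P; the dry ground: 2R 2P)
9. 1 ranger and 1 poacher → the dry ground.  (the marsh camp: 3R 2P; the dry ground: 3R 3P)
10. 1 poacher ← the marsh camp.  (the marsh camp: 3R 3P; the dry ground: 3R 2P)
11. 1 ranger and 1 poacher → the dry ground.  (the marsh camp: 2R 2P; the dry ground: 4R 3P)
12. 1 ranger ← the marsh camp.  (the marsh camp: 3R 2P; the dry ground: 3R 3P)
13. 1 ranger and 1 poacher → the dry ground.  (the marsh camp: 2R 1P; the dry ground: 4R 4P)
14. 1 poacher ← the marsh camp.  (the marsh camp: 2R 2P; the dry ground: 4R 3P)
15. 1 ranger and 1 poacher → the dry ground.  (the marsh camp: 1R 1P; the dry ground: 5R 4P)
16. 1 ranger ← the marsh camp.  (the marsh camp: 2R 1P; the dry ground: 4R 4P)
17. 1 ranger and 1 poacher → the dry ground.  (the marsh camp: 1R 0P; the dry ground: 5R 5P)
18. 1 poacher ← the marsh camp.  (the marsh camp: 1R 1P; the dry ground: 5R 4P)
19. 1 ranger and 1 poacher → the dry ground.  (the marsh camp: 0R 0P; the dry ground: 6R 5P)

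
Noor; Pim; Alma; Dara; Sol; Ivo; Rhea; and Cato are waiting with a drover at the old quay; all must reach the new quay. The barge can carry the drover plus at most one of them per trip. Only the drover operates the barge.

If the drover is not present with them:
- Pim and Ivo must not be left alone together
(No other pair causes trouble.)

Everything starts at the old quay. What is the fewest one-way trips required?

Counting alone: the drover can take at most 1 across per trip to the new quay, so moving all 8 needs at least 8 loaded trips out, with a return between consecutive ones — at least 15 crossings.
The plan below uses exactly 15 crossings, so it is optimal:
1. Drover goes to the new quay with Pim.  [the old quay: Alma, Cato, Dara, Ivo, Noor, Rhea, Sol | the new quay: Pim]
2. Drover goes back to the old quay alone.  [the old quay: Alma, Cato, Dara, Ivo, Noor, Rhea, Sol | the new quay: Pim]
3. Drover goes to the new quay with Noor.  [the old quay: Alma, Cato, Dara, Ivo, Rhea, Sol | the new quay: Noor, Pim]
4. Drover goes back to the old quay alone.  [the old quay: Alma, Cato, Dara, Ivo, Rhea, Sol | the new quay: Noor, Pim]
5. Drover goes to the new quay with Alma.  [the old quay: Cato, Dara, Ivo, Rhea, Sol | the new quay: Alma, Noor, Pim]
6. Drover goes back to the old quay alone.  [the old quay: Cato, Dara, Ivo, Rhea, Sol | the new quay: Alma, Noor, Pim]
7. Drover goes to the new quay with Dara.  [the old quay: Cato, Ivo, Rhea, Sol | the new quay: Alma, Dara, Noor, Pim]
8. Drover goes back to the old quay alone.  [the old quay: Cato, Ivo, Rhea, Sol | the new quay: Alma, Dara, Noor, Pim]
9. Drover goes to the new quay with Sol.  [the old quay: Cato, Ivo, Rhea | the new quay: Alma, Dara, Noor, Pim, Sol]
10. Drover goes back to the old quay alone.  [the old quay: Cato, Ivo, Rhea | the new quay: Alma, Dara, Noor, Pim, Sol]
11. Drover goes to the new quay with Rhea.  [the old quay: Cato, Ivo | the new quay: Alma, Dara, Noor, Pim, Rhea, Sol]
12. Drover goes back to the old quay alone.  [the old quay: Cato, Ivo | the new quay: Alma, Dara, Noor, Pim, Rhea, Sol]
13. Drover goes to the new quay with Cato.  [the old quay: Ivo | the new quay: Alma, Cato, Dara, Noor, Pim, Rhea, Sol]
14. Drover goes back to the old quay alone.  [the old quay: Ivo | the new quay: Alma, Cato, Dara, Noor, Pim, Rhea, Sol]
15. Drover goes to the new quay with Ivo.  [the old quay: — | the new quay: Alma, Cato, Dara, Ivo, Noor, Pim, Rhea, Sol]

15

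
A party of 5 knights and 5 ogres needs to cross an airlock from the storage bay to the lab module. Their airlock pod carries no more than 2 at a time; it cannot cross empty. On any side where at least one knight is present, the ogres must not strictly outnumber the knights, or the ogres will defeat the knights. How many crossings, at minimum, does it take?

impossible

Following every safe sequence of crossings from the start, the most of the 10 that can be at the lab module as the airlock pod arrives there on crossings 1, 3, 5, 7 is 2, 3, 4, 5 respectively; the best ever achieved is 5 of 10.
From crossing 9 on, no configuration arises that was not already reachable earlier: only 13 distinct safe configurations (who is on which side, and where the airlock pod is) can ever be reached, none of them has everyone across, and every continuation just revisits them. They are: 0 knights + 0 ogres across (airlock pod back at the start); 0 knights + 1 ogre across (airlock pod there); 0 knights + 1 ogre across (airlock pod back at the start); 0 knights + 2 ogres across (airlock pod there); 0 knights + 2 ogres across (airlock pod back at the start); 0 knights + 3 ogres across (airlock pod there); 0 knights + 3 ogres across (airlock pod back at the start); 0 knights + 4 ogres across (airlock pod there); 0 knights + 4 ogres across (airlock pod back at the start); 0 knights + 5 ogres across (airlock pod there); 1 knight + 1 ogre across (airlock pod there); 1 knight + 1 ogre across (airlock pod back at the start); 2 knights + 2 ogres across (airlock pod there). So no valid plan exists.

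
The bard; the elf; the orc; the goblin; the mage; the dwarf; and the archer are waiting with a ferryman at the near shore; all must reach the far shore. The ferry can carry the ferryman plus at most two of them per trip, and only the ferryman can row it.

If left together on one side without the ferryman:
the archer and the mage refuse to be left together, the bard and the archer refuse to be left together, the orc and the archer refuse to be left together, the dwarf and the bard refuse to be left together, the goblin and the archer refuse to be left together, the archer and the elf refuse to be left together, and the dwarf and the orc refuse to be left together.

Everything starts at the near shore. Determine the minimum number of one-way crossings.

Counting alone: the ferryman can take at most 2 across per trip to the far shore, so moving all 7 needs at least 4 loaded trips out, with a return between consecutive ones — at least 7 crossings.
The safety rule pushes this higher. Following every safe sequence of crossings, the most of the 7 that can be at the far shore as the ferry arrives there on crossing 7 is 6 — never all 7.
So no plan with fewer than 9 crossings exists, and this one achieves 9:
1. Ferryman goes to the far shore with the archer and the dwarf.  [the near shore: the bard, the elf, the goblin, the mage, the orc | the far shore: the archer, the dwarf]
2. Ferryman goes back to the near shore alone.  [the near shore: the bard, the elf, the goblin, the mage, the orc | the far shore: the archer, the dwarf]
3. Ferryman goes to the far shore with the bard and the elf.  [the near shore: the goblin, the mage, the orc | the far shore: the archer, the bard, the dwarf, the elf]
4. Ferryman goes back to the near shore with the archer and the dwarf.  [the near shore: the archer, the dwarf, the goblin, the mage, the orc | the far shore: the bard, the elf]
5. Ferryman goes to the far shore with the archer and the orc.  [the near shore: the dwarf, the goblin, the mage | the far shore: the archer, the bard, the elf, the orc]
6. Ferryman goes back to the near shore with the archer.  [the near shore: the archer, the dwarf, the goblin, the mage | the far shore: the bard, the elf, the orc]
7. Ferryman goes to the far shore with the goblin and the mage.  [the near shore: the archer, the dwarf | the far shore: the bard, the elf, the goblin, the mage, the orc]
8. Ferryman goes back to the near shore alone.  [the near shore: the archer, the dwarf | the far shore: the bard, the elf, the goblin, the mage, the orc]
9. Ferryman goes to the far shore with the archer and the dwarf.  [the near shore: — | the far shore: the archer, the bard, the dwarf, the elf, the goblin, the mage, the orc]

9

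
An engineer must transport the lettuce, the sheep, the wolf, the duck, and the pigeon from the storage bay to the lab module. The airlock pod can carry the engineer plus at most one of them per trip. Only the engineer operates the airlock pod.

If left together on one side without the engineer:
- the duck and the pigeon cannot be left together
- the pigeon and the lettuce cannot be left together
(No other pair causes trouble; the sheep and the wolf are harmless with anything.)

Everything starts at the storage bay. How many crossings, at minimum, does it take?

11

Counting alone: the engineer can take at most 1 across per trip to the lab module, so moving all 5 needs at least 5 loaded trips out, with a return between consecutive ones — at least 9 crossings.
The safety rule pushes this higher. Following every safe sequence of crossings, the most of the 5 that can be at the lab module as the airlock pod arrives there on crossing 9 is 4 — never all 5.
So no plan with fewer than 11 crossings exists, and this one achieves 11:
1. Engineer goes to the lab module with the pigeon.
2. Engineer goes back to the storage bay alone.
3. Engineer goes to the lab module with the lettuce.
4. Engineer goes back to the storage bay with the pigeon.
5. Engineer goes to the lab module with the duck.
6. Engineer goes back to the storage bay alone.
7. Engineer goes to the lab module with the sheep.
8. Engineer goes back to the storage bay alone.
9. Engineer goes to the lab module with the wolf.
10. Engineer goes back to the storage bay alone.
11. Engineer goes to the lab module with the pigeon.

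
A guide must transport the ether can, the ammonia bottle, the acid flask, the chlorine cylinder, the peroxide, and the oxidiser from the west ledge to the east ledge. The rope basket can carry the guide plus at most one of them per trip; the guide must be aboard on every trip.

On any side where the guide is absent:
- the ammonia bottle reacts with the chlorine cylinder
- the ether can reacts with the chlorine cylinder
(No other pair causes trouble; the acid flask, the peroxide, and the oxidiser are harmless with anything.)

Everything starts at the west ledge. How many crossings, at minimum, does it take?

Counting alone: the guide can take at most 1 across per trip to the east ledge, so moving all 6 needs at least 6 loaded trips out, with a return between consecutive ones — at least 11 crossings.
The safety rule pushes this higher. Following every safe sequence of crossings, the most of the 6 that can be at the east ledge as the rope basket arrives there on crossing 11 is 5 — never all 6.
So no plan with fewer than 13 crossings exists, and this one achieves 13:
1. Guide goes to the east ledge with the chlorine cylinder.
2. Guide goes back to the west ledge alone.
3. Guide goes to the east ledge with the ether can.
4. Guide goes back to the west ledge with the chlorine cylinder.
5. Guide goes to the east ledge with the ammonia bottle.
6. Guide goes back to the west ledge alone.
7. Guide goes to the east ledge with the acid flask.
8. Guide goes back to the west ledge alone.
9. Guide goes to the east ledge with the peroxide.
10. Guide goes back to the west ledge alone.
11. Guide goes to the east ledge with the oxidiser.
12. Guide goes back to the west ledge alone.
13. Guide goes to the east ledge with the chlorine cylinder.

13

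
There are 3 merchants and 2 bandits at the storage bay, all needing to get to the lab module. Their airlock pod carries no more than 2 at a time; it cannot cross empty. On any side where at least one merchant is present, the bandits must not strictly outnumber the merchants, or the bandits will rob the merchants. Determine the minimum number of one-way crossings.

Counting alone: each trip to the lab module takes at most 2 across and each return brings at least 1 back, so after t trips out (and t−1 returns) at most 2t − (t−1) of the 5 are across; that first reaches 5 at t = 4, so at least 7 crossings are needed.
The plan below uses exactly 7 crossings, so it is optimal:
1. 2 bandits → the lab module.  (the storage bay: 3M 0B; the lab module: 0M 2B)
2. 1 bandit ← the storage bay.  (the storage bay: 3M 1B; the lab module: 0M 1B)
3. 2 merchants → the lab module.  (the storage bay: 1M 1B; the lab module: 2M 1B)
4. 1 merchant ← the storage bay.  (the storage bay: 2M 1B; the lab module: 1M 1B)
5. 1 merchant and 1 bandit → the lab module.  (the storage bay: 1M 0B; the lab module: 2M 2B)
6. 1 bandit ← the storage bay.  (the storage bay: 1M 1B; the lab module: 2M 1B)
7. 1 merchant and 1 bandit → the lab module.  (the storage bay: 0M 0B; the lab module: 3M 2B)

7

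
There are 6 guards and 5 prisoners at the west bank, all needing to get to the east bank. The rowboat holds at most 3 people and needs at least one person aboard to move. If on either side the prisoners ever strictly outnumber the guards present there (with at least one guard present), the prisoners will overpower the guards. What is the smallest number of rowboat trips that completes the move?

9

Counting alone: each trip to the east bank takes at most 3 across and each return brings at least 1 back, so after t trips out (and t−1 returns) at most 3t − (t−1) of the 11 are across; that first reaches 11 at t = 5, so at least 9 crossings are needed.
The plan below uses exactly 9 crossings, so it is optimal:
1. 3 prisoners → the east bank.  (the west bank: 6G 2P; the east bank: 0G 3P)
2. 1 prisoner ← the west bank.  (the west bank: 6G 3P; the east bank: 0G 2P)
3. 3 guards → the east bank.  (the west bank: 3G 3P; the east bank: 3G 2P)
4. 1 guard ← the west bank.  (the west bank: 4G 3P; the east bank: 2G 2P)
5. 2 guards and 1 prisoner → the east bank.  (the west bank: 2G 2P; the east bank: 4G 3P)
6. 1 guard ← the west bank.  (the west bank: 3G 2P; the east bank: 3G 3P)
7. 2 guards and 1 prisoner → the east bank.  (the west bank: 1G 1P; the east bank: 5G 4P)
8. 1 guard ← the west bank.  (the west bank: 2G 1P; the east bank: 4G 4P)
9. 2 guards and 1 prisoner → the east bank.  (the west bank: 0G 0P; the east bank: 6G 5P)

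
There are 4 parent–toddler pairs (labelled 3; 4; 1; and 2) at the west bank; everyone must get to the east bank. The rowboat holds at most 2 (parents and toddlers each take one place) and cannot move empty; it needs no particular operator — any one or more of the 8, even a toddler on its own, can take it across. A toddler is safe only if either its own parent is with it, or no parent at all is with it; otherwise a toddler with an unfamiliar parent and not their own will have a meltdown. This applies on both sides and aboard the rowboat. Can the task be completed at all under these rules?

No

Following every safe sequence of crossings from the start, the most of the 8 that can be at the east bank as the rowboat arrives there on crossings 1, 3, 5 is 2, 3, 4 respectively; the best ever achieved is 4 of 8.
From crossing 7 on, no configuration arises that was not already reachable earlier: only 44 distinct safe configurations (who is on which side, and where the rowboat is) can ever be reached, none of them has everyone across, and every continuation just revisits them. So no valid plan exists.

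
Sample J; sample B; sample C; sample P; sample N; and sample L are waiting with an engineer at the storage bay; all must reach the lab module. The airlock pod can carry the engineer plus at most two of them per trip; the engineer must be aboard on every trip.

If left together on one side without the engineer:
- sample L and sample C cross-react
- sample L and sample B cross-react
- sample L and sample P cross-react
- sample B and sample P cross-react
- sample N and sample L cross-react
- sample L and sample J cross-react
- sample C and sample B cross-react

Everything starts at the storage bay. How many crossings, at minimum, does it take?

9

Counting alone: the engineer can take at most 2 across per trip to the lab module, so moving all 6 needs at least 3 loaded trips out, with a return between consecutive ones — at least 5 crossings.
The safety rule pushes this higher. Following every safe sequence of crossings, the most of the 6 that can be at the lab module as the airlock pod arrives there on crossings 5, 7 is 4, 5 respectively — never all 6.
So no plan with fewer than 9 crossings exists, and this one achieves 9:
1. Engineer goes to the lab module with sample B and sample L.  [the storage bay: sample C, sample J, sample N, sample P | the lab module: sample B, sample L]
2. Engineer goes back to the storage bay with sample B.  [the storage bay: sample B, sample C, sample J, sample N, sample P | the lab module: sample L]
3. Engineer goes to the lab module with sample B and sample J.  [the storage bay: sample C, sample N, sample P | the lab module: sample B, sample J, sample L]
4. Engineer goes back to the storage bay with sample L.  [the storage bay: sample C, sample L, sample N, sample P | the lab module: sample B, sample J]
5. Engineer goes to the lab module with sample L and sample N.  [the storage bay: sample C, sample P | the lab module: sample B, sample J, sample L, sample N]
6. Engineer goes back to the storage bay with sample L.  [the storage bay: sample C, sample L, sample P | the lab module: sample B, sample J, sample N]
7. Engineer goes to the lab module with sample C and sample P.  [the storage bay: sample L | the lab module: sample B, sample C, sample J, sample N, sample P]
8. Engineer goes back to the storage bay with sample B.  [the storage bay: sample B, sample L | the lab module: sample C, sample J, sample N, sample P]
9. Engineer goes to the lab module with sample B and sample L.  [the storage bay: — | the lab module: sample B, sample C, sample J, sample L, sample N, sample P]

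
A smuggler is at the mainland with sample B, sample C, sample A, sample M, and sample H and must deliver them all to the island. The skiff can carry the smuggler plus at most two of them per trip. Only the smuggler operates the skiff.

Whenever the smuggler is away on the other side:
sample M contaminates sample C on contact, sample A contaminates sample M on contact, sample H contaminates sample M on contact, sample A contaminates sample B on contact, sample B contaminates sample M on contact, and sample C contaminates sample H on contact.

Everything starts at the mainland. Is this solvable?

No

Whatever the first load, the items left behind include a forbidden pair without the smuggler. No opening move is safe, so no plan exists.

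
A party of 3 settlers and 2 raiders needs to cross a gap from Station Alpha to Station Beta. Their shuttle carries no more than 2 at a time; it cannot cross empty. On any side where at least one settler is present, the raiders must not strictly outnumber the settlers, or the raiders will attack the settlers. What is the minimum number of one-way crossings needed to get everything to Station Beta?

Counting alone: each trip to Station Beta takes at most 2 across and each return brings at least 1 back, so after t trips out (and t−1 returns) at most 2t − (t−1) of the 5 are across; that first reaches 5 at t = 4, so at least 7 crossings are needed.
The plan below uses exactly 7 crossings, so it is optimal:
1. 2 raiders → Station Beta.  (Station Alpha: 3S 0R; Station Beta: 0S 2R)
2. 1 raider ← Station Alpha.  (Station Alpha: 3S 1R; Station Beta: 0S 1R)
3. 2 settlers → Station Beta.  (Station Alpha: 1S 1R; Station Beta: 2S 1R)
4. 1 settler ← Station Alpha.  (Station Alpha: 2S 1R; Station Beta: 1S 1R)
5. 1 settler and 1 raider → Station Beta.  (Station Alpha: 1S 0R; Station Beta: 2S 2R)
6. 1 raider ← Station Alpha.  (Station Alpha: 1S 1R; Station Beta: 2S 1R)
7. 1 settler and 1 raider → Station Beta.  (Station Alpha: 0S 0R; Station Beta: 3S 2R)

7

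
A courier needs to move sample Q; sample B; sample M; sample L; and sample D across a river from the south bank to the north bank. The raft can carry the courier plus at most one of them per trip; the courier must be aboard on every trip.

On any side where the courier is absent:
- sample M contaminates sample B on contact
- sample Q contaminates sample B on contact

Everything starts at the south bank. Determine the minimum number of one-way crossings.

Counting alone: the courier can take at most 1 across per trip to the north bank, so moving all 5 needs at least 5 loaded trips out, with a return between consecutive ones — at least 9 crossings.
The safety rule pushes this higher. Following every safe sequence of crossings, the most of the 5 that can be at the north bank as the raft arrives there on crossing 9 is 4 — never all 5.
So no plan with fewer than 11 crossings exists, and this one achieves 11:
1. Courier goes to the north bank with sample B.  [the south bank: sample D, sample L, sample M, sample Q | the north bank: sample B]
2. Courier goes back to the south bank alone.  [the south bank: sample D, sample L, sample M, sample Q | the north bank: sample B]
3. Courier goes to the north bank with sample Q.  [the south bank: sample D, sample L, sample M | the north bank: sample B, sample Q]
4. Courier goes back to the south bank with sample B.  [the south bank: sample B, sample D, sample L, sample M | the north bank: sample Q]
5. Courier goes to the north bank with sample M.  [the south bank: sample B, sample D, sample L | the north bank: sample M, sample Q]
6. Courier goes back to the south bank alone.  [the south bank: sample B, sample D, sample L | the north bank: sample M, sample Q]
7. Courier goes to the north bank with sample L.  [the south bank: sample B, sample D | the north bank: sample L, sample M, sample Q]
8. Courier goes back to the south bank alone.  [the south bank: sample B, sample D | the north bank: sample L, sample M, sample Q]
9. Courier goes to the north bank with sample D.  [the south bank: sample B | the north bank: sample D, sample L, sample M, sample Q]
10. Courier goes back to the south bank alone.  [the south bank: sample B | the north bank: sample D, sample L, sample M, sample Q]
11. Courier goes to the north bank with sample B.  [the south bank: — | the north bank: sample B, sample D, sample L, sample M, sample Q]

11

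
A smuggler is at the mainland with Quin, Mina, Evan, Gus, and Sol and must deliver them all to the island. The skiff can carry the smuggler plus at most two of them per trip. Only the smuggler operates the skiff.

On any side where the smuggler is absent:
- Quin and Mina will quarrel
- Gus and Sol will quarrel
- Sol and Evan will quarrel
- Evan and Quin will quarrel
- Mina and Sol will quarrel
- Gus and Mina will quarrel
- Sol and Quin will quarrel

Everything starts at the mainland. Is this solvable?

Whatever the first load, the items left behind include a forbidden pair without the smuggler. No opening move is safe, so no plan exists.

No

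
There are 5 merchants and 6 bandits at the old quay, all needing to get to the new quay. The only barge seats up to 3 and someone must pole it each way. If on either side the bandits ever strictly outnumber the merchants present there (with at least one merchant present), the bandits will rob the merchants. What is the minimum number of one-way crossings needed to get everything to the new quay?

impossible

The bandits already outnumber the merchants at the old quay before anyone moves, so the starting position itself is disallowed.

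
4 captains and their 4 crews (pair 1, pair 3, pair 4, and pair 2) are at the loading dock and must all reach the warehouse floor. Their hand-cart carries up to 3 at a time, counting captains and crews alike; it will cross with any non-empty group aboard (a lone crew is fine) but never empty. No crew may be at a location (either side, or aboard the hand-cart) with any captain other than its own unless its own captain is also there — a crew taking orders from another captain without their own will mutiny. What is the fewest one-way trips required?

9

Counting alone: each trip to the warehouse floor takes at most 3 across and each return brings at least 1 back, so after t trips out (and t−1 returns) at most 3t − (t−1) of the 8 are across; that first reaches 8 at t = 4, so at least 7 crossings are needed.
The safety rule pushes this higher. Following every safe sequence of crossings, the most of the 8 that can be at the warehouse floor as the hand-cart arrives there on crossing 7 is 7 — never all 8.
So no plan with fewer than 9 crossings exists, and this one achieves 9:
1. captain 1 and crew 1 cross → the warehouse floor.
2. captain 1 crosses ← the loading dock.
3. captain 1, captain 3, and crew 3 cross → the warehouse floor.
4. captain 1 and crew 1 cross ← the loading dock.
5. captain 1, captain 2, and captain 4 cross → the warehouse floor.
6. crew 3 crosses ← the loading dock.
7. crew 1 and crew 3 cross → the warehouse floor.
8. crew 1 crosses ← the loading dock.
9. crew 1, crew 2, and crew 4 cross → the warehouse floor.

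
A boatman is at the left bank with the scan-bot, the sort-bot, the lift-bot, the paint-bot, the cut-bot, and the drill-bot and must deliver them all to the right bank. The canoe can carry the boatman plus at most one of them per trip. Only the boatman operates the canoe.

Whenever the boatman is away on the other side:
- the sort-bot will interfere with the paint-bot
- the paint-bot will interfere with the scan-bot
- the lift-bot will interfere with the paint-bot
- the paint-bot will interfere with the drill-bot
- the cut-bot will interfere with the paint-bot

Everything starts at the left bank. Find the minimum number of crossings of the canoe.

impossible

Following every safe sequence of crossings from the start, the most of the 6 that can be at the right bank as the canoe arrives there on crossings 1, 3 is 1, 2 respectively; the best ever achieved is 2 of 6.
From crossing 5 on, no configuration arises that was not already reachable earlier: only 13 distinct safe configurations (who is on which side, and where the canoe is) can ever be reached, none of them has everyone across, and every continuation just revisits them. So no valid plan exists.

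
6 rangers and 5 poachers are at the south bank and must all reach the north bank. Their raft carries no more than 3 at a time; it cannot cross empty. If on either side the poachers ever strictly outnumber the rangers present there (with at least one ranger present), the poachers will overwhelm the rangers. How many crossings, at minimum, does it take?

Counting alone: each trip to the north bank takes at most 3 across and each return brings at least 1 back, so after t trips out (and t−1 returns) at most 3t − (t−1) of the 11 are across; that first reaches 11 at t = 5, so at least 9 crossings are needed.
The plan below uses exactly 9 crossings, so it is optimal:
1. 3 poachers → the north bank.  (the south bank: 6R 2P; the north bank: 0R 3P)
2. 1 poacher ← the south bank.  (the south bank: 6R 3P; the north bank: 0R 2P)
3. 3 rangers → the north bank.  (the south bank: 3R 3P; the north bank: 3R 2P)
4. 1 ranger ← the south bank.  (the south bank: 4R 3P; the north bank: 2R 2P)
5. 2 rangers and 1 poacher → the north bank.  (the south bank: 2R 2P; the north bank: 4R 3P)
6. 1 ranger ← the south bank.  (the south bank: 3R 2P; the north bank: 3R 3P)
7. 2 rangers and 1 poacher → the north bank.  (the south bank: 1R 1P; the north bank: 5R 4P)
8. 1 ranger ← the south bank.  (the south bank: 2R 1P; the north bank: 4R 4P)
9. 2 rangers and 1 poacher → the north bank.  (the south bank: 0R 0P; the north bank: 6R 5P)

9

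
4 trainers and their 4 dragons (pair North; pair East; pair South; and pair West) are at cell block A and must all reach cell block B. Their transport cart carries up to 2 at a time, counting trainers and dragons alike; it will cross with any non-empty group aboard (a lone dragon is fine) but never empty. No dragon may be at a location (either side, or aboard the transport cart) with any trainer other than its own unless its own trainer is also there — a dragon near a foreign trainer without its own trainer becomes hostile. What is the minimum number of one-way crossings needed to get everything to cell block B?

impossible

Following every safe sequence of crossings from the start, the most of the 8 that can be at cell block B as the transport cart arrives there on crossings 1, 3, 5 is 2, 3, 4 respectively; the best ever achieved is 4 of 8.
From crossing 7 on, no configuration arises that was not already reachable earlier: only 44 distinct safe configurations (who is on which side, and where the transport cart is) can ever be reached, none of them has everyone across, and every continuation just revisits them. So no valid plan exists.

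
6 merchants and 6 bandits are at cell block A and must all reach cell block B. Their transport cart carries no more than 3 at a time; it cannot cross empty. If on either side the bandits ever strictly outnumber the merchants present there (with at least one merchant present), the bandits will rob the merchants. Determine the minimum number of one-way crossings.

Following every safe sequence of crossings from the start, the most of the 12 that can be at cell block B as the transport cart arrives there on crossings 1, 3, 5 is 3, 5, 6 respectively; the best ever achieved is 6 of 12.
From crossing 7 on, no configuration arises that was not already reachable earlier: only 17 distinct safe configurations (who is on which side, and where the transport cart is) can ever be reached, none of them has everyone across, and every continuation just revisits them. They are: 0 merchants + 0 bandits across (transport cart back at the start); 0 merchants + 1 bandit across (transport cart there); 0 merchants + 1 bandit across (transport cart back at the start); 0 merchants + 2 bandits across (transport cart there); 0 merchants + 2 bandits across (transport cart back at the start); 0 merchants + 3 bandits across (transport cart there); 0 merchants + 3 bandits across (transport cart back at the start); 0 merchants + 4 bandits across (transport cart there); 0 merchants + 4 bandits across (transport cart back at the start); 0 merchants + 5 bandits across (transport cart there); 0 merchants + 5 bandits across (transport cart back at the start); 0 merchants + 6 bandits across (transport cart there); 1 merchant + 1 bandit across (transport cart there); 1 merchant + 1 bandit across (transport cart back at the start); 2 merchants + 2 bandits across (transport cart there); 2 merchants + 2 bandits across (transport cart back at the start); 3 merchants + 3 bandits across (transport cart there). So no valid plan exists.

impossible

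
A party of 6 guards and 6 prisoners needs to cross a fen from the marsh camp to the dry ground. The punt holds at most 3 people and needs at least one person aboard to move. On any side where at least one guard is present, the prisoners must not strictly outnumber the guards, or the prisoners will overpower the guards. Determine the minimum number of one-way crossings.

impossible

Following every safe sequence of crossings from the start, the most of the 12 that can be at the dry ground as the punt arrives there on crossings 1, 3, 5 is 3, 5, 6 respectively; the best ever achieved is 6 of 12.
From crossing 7 on, no configuration arises that was not already reachable earlier: only 17 distinct safe configurations (who is on which side, and where the punt is) can ever be reached, none of them has everyone across, and every continuation just revisits them. They are: 0 guards + 0 prisoners across (punt back at the start); 0 guards + 1 prisoner across (punt there); 0 guards + 1 prisoner across (punt back at the start); 0 guards + 2 prisoners across (punt there); 0 guards + 2 prisoners across (punt back at the start); 0 guards + 3 prisoners across (punt there); 0 guards + 3 prisoners across (punt back at the start); 0 guards + 4 prisoners across (punt there); 0 guards + 4 prisoners across (punt back at the start); 0 guards + 5 prisoners across (punt there); 0 guards + 5 prisoners across (punt back at the start); 0 guards + 6 prisoners across (punt there); 1 guard + 1 prisoner across (punt there); 1 guard + 1 prisoner across (punt back at the start); 2 guards + 2 prisoners across (punt there); 2 guards + 2 prisoners across (punt back at the start); 3 guards + 3 prisoners across (punt there). So no valid plan exists.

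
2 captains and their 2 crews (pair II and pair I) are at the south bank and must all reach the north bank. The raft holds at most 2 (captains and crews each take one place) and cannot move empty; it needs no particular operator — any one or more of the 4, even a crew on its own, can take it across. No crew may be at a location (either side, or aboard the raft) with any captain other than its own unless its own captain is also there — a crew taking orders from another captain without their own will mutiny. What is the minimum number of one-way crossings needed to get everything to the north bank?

5

Counting alone: each trip to the north bank takes at most 2 across and each return brings at least 1 back, so after t trips out (and t−1 returns) at most 2t − (t−1) of the 4 are across; that first reaches 4 at t = 3, so at least 5 crossings are needed.
The plan below uses exactly 5 crossings, so it is optimal:
1. captain II and crew II cross → the north bank.
2. captain II crosses ← the south bank.
3. captain I and captain II cross → the north bank.
4. captain I crosses ← the south bank.
5. captain I and crew I cross → the north bank.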